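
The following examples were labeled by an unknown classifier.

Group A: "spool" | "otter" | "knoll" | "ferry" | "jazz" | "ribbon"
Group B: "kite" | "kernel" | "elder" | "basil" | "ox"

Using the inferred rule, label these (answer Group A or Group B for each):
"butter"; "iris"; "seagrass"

Group A, Group B, Group A

All 'Group A' examples share one property — has a double letter — and every 'Group B' example lacks it.
"butter" — 'tt' doubled, hence Group A.
"iris" — no doubled letter, hence Group B.
"seagrass" — 'ss' doubled, hence Group A.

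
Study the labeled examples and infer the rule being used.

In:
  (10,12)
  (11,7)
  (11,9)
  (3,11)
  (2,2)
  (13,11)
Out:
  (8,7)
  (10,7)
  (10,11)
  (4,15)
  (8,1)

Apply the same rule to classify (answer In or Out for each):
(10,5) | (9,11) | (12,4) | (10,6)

'In' ⟺ sum is even.
(10,5) — 10+5 = 15, hence Out.
(9,11) — 9+11 = 20, hence In.
(12,4) — 12+4 = 16, hence In.
(10,6) — 10+6 = 16, hence In.

Out, In, In, In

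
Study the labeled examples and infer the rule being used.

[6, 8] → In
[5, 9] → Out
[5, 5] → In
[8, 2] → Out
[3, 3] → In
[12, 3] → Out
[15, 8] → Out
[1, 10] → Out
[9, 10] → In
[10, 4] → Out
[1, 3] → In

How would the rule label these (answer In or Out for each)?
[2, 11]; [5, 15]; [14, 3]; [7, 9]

Out, Out, Out, In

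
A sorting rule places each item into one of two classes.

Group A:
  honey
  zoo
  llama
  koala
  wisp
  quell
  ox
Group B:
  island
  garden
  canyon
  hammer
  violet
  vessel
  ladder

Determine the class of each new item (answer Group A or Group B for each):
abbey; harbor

Group A, Group B

'Group A' ⟺ length ≤ 5.
abbey: length 5 — fits, so Group A.
harbor: length 6 — does not satisfy this, so Group B.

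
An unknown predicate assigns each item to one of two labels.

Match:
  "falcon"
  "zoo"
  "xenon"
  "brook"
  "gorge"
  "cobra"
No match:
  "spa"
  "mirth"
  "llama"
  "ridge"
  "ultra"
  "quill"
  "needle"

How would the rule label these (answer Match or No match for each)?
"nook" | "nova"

Match, Match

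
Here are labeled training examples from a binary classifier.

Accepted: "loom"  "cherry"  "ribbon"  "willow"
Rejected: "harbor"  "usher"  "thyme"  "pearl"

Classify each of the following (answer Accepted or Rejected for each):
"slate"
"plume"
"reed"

Comparing the two groups points to one rule — has a double letter.
"slate" → no doubled letter → Rejected. "plume" → no doubled letter → Rejected. "reed" → 'ee' doubled → Accepted.

Rejected, Rejected, Accepted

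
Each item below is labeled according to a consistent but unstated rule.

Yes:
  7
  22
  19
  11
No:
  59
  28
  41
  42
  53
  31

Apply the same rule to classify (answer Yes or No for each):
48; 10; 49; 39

Rule: at most 22. This holds for each 'Yes' example and fails for each 'No' one.
48: 48 > 22, doesn't match → No.
10: 10 ≤ 22, qualifies → Yes.
49: 49 > 22, doesn't match → No.
39: 39 > 22, doesn't match → No.

No, Yes, No, No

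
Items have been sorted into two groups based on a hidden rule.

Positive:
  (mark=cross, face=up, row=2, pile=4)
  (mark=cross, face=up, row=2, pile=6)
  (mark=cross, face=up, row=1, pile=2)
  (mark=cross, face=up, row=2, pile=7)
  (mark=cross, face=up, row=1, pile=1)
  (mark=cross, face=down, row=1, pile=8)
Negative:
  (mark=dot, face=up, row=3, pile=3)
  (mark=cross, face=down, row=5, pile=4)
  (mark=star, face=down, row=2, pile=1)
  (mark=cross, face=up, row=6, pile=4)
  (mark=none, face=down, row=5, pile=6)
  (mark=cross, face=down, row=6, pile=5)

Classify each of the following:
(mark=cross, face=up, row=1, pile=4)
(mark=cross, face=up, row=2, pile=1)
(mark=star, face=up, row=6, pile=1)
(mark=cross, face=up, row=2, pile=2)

'Positive' ⟺ mark is cross AND row ≤ 2.
(mark=cross, face=up, row=1, pile=4): mark is cross, row = 1 — passes, so Positive. (mark=cross, face=up, row=2, pile=1): mark is cross, row = 2 — passes, so Positive. (mark=star, face=up, row=6, pile=1): mark is star, row = 6 — lacks this property, so Negative. (mark=cross, face=up, row=2, pile=2): mark is cross, row = 2 — passes, so Positive.

Positive, Positive, Negative, Positive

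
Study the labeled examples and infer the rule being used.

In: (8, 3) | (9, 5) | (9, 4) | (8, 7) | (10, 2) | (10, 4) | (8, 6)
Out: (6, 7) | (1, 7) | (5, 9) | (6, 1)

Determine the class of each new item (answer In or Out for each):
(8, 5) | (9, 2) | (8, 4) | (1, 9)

In, In, In, Out

Every 'In' example satisfies: first ≥ 7. None of the 'Out' examples do.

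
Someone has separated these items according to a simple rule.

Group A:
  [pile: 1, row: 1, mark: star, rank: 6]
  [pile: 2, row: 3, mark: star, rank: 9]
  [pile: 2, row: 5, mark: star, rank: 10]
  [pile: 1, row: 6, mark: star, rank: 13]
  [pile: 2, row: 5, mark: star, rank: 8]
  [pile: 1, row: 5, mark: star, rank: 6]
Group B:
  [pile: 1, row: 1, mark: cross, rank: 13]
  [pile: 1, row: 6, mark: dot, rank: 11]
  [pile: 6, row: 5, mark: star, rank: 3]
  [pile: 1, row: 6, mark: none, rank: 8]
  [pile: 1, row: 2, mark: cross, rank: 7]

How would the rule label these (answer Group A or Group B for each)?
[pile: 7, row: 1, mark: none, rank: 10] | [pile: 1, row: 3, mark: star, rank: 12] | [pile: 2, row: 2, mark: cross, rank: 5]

The simplest hypothesis consistent with all the labels is: mark is star AND pile ≤ 2.
[pile: 7, row: 1, mark: none, rank: 10] — mark is none, pile = 7, hence Group B. [pile: 1, row: 3, mark: star, rank: 12] — mark is star, pile = 1, hence Group A. [pile: 2, row: 2, mark: cross, rank: 5] — mark is cross, pile = 2, hence Group B.

Group B, Group A, Group B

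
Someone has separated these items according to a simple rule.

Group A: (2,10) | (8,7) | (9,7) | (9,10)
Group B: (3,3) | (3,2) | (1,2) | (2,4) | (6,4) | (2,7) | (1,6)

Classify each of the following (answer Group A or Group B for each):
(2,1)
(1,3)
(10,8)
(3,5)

The rule appears to be: sum ≥ 12.
(2,1): Group B (2+1 = 3).
(1,3): Group B (1+3 = 4).
(10,8): Group A (10+8 = 18).
(3,5): Group B (3+5 = 8).

Group B, Group B, Group A, Group B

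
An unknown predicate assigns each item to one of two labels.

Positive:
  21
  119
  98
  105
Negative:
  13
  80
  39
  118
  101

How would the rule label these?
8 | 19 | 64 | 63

Every 'Positive' example satisfies: multiple of 7. None of the 'Negative' examples do.
8 — 8 = 7·1 + 1, hence Negative. 19 — 19 = 7·2 + 5, hence Negative. 64 — 64 = 7·9 + 1, hence Negative. 63 — 63 = 7·9, hence Positive.

Negative, Negative, Negative, Positive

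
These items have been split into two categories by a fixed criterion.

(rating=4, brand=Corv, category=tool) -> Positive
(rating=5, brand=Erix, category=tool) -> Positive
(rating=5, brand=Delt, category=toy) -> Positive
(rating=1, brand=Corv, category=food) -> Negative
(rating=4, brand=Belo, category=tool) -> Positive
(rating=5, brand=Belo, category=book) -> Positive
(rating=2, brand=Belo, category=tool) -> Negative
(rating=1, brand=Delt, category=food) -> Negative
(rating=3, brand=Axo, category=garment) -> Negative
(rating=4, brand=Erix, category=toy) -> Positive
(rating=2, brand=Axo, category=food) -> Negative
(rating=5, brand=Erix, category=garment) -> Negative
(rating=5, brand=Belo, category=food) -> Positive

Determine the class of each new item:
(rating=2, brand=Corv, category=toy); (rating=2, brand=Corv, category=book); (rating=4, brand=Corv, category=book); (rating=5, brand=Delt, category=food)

Negative, Negative, Positive, Positive

The simplest hypothesis consistent with all the labels is: category is not garment AND rating ≥ 3.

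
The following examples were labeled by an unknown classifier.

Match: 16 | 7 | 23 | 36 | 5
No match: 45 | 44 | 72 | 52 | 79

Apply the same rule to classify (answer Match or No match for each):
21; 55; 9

Rule: at most 36. This holds for each 'Match' example and fails for each 'No match' one.
21 — 21 ≤ 36, hence Match.
55 — 55 > 36, hence No match.
9 — 9 ≤ 36, hence Match.

Match, No match, Match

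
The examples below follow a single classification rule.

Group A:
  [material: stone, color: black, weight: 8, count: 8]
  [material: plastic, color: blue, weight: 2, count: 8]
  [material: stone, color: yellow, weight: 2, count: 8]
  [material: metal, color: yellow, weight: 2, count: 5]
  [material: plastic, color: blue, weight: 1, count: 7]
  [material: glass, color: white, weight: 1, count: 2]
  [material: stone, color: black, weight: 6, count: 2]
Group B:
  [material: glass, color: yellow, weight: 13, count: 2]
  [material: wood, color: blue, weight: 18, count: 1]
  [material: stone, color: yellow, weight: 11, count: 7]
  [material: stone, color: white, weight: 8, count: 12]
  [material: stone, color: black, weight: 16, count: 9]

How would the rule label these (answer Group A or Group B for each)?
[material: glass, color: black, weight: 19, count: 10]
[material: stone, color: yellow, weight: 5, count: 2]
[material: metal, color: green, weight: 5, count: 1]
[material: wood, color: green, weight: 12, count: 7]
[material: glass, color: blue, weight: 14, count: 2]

Group B, Group A, Group A, Group B, Group B

The pattern is that an item is 'Group A' exactly when: weight ≤ 8 AND count ≤ 8.
[material: glass, color: black, weight: 19, count: 10] — weight = 19, count = 10, hence Group B. [material: stone, color: yellow, weight: 5, count: 2] — weight = 5, count = 2, hence Group A. [material: metal, color: green, weight: 5, count: 1] — weight = 5, count = 1, hence Group A. [material: wood, color: green, weight: 12, count: 7] — weight = 12, count = 7, hence Group B. [material: glass, color: blue, weight: 14, count: 2] — weight = 14, count = 2, hence Group B.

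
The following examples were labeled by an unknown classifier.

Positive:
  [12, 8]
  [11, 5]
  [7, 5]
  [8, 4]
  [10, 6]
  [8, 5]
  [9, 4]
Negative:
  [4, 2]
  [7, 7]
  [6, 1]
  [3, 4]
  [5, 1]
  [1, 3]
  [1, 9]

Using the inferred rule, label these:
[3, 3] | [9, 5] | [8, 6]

Negative, Positive, Positive

The distinguishing property — first > second AND sum ≥ 10 — holds for all the 'Positive' cases and none of the 'Negative' cases.
[3, 3] → 3 = 3, 3+3 = 6 → Negative. [9, 5] → 9 > 5, 9+5 = 14 → Positive. [8, 6] → 8 > 6, 8+6 = 14 → Positive.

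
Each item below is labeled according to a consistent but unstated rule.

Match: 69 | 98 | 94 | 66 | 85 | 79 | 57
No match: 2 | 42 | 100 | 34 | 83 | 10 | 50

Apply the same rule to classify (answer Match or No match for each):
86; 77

Match, Match

The classifier is using: digit sum ≥ 12.
86 — digit sum 8+6 = 14, hence Match. 77 — digit sum 7+7 = 14, hence Match.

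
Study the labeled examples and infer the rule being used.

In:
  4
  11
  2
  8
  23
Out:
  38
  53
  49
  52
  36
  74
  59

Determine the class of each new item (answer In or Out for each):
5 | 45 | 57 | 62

In, Out, Out, Out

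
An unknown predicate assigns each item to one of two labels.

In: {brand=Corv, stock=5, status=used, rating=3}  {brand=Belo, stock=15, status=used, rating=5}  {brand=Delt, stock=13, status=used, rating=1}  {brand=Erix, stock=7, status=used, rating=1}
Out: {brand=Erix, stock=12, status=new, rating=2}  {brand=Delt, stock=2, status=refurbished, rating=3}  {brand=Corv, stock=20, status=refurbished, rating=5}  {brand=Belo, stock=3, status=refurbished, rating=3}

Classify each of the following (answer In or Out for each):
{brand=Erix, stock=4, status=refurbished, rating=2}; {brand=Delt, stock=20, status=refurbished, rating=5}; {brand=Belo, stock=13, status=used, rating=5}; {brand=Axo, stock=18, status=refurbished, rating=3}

Out, Out, In, Out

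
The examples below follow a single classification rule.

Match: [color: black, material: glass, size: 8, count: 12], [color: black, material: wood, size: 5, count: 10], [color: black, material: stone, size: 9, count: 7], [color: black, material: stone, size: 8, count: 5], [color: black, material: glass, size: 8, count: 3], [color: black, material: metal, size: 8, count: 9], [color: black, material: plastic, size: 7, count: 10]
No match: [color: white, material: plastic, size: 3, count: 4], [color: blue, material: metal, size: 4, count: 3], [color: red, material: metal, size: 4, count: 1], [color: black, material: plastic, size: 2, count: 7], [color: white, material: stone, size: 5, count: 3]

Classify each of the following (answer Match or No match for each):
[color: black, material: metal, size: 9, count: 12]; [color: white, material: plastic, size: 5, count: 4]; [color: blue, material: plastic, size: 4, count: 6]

The classifier is using: color is black AND size ≥ 3.
[color: black, material: metal, size: 9, count: 12]: color is black, size = 9, qualifies → Match. [color: white, material: plastic, size: 5, count: 4]: color is white, size = 5, does not satisfy this → No match. [color: blue, material: plastic, size: 4, count: 6]: color is blue, size = 4, does not satisfy this → No match.

Match, No match, No match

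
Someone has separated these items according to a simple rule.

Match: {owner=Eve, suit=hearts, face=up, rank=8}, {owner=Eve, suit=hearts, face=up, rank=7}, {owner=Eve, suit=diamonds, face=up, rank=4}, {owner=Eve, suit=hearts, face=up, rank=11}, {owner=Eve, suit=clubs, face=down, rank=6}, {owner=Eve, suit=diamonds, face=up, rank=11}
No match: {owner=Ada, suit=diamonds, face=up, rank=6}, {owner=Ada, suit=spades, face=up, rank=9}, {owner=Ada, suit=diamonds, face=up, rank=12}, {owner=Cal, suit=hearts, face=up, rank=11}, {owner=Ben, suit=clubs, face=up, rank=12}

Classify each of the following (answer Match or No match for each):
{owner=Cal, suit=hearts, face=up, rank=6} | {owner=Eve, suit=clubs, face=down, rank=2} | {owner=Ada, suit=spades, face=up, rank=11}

The pattern is that an item is 'Match' exactly when: owner is Eve.
{owner=Cal, suit=hearts, face=up, rank=6} — owner is Cal, hence No match.
{owner=Eve, suit=clubs, face=down, rank=2} — owner is Eve, hence Match.
{owner=Ada, suit=spades, face=up, rank=11} — owner is Ada, hence No match.

No match, Match, No match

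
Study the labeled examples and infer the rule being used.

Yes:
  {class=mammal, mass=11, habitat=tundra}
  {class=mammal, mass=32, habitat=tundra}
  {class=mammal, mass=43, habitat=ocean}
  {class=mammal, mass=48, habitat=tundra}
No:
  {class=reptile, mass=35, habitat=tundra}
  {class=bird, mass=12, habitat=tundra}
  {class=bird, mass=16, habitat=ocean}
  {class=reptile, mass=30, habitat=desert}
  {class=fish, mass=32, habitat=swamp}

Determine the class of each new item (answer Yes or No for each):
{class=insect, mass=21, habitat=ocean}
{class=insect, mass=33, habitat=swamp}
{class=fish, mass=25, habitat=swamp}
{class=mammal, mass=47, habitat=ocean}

The pattern is that an item is 'Yes' exactly when: class is mammal.
{class=insect, mass=21, habitat=ocean}: class is insect — doesn't match, so No.
{class=insect, mass=33, habitat=swamp}: class is insect — doesn't match, so No.
{class=fish, mass=25, habitat=swamp}: class is fish — doesn't match, so No.
{class=mammal, mass=47, habitat=ocean}: class is mammal — matches, so Yes.

No, No, No, Yes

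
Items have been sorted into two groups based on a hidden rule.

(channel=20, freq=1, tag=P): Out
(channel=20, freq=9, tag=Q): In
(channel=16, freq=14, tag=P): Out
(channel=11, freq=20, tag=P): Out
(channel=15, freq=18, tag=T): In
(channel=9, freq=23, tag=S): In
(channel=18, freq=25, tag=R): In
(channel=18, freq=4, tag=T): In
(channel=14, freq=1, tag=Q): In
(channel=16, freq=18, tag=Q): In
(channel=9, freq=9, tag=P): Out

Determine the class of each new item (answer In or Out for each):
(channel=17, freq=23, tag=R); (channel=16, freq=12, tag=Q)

In, In

Rule: tag is not P. This holds for each 'In' example and fails for each 'Out' one.
(channel=17, freq=23, tag=R) — tag is R, hence In.
(channel=16, freq=12, tag=Q) — tag is Q, hence In.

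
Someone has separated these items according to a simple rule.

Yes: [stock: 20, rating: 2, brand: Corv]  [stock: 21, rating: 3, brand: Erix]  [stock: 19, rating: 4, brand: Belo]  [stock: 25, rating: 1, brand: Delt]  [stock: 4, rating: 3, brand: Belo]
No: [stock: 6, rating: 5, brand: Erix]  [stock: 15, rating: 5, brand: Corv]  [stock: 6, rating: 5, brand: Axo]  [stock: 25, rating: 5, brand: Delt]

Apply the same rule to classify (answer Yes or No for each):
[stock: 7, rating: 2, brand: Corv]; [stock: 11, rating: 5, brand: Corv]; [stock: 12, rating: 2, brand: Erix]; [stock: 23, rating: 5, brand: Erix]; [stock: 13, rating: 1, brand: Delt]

One predicate separates the groups cleanly: rating ≤ 4.
[stock: 7, rating: 2, brand: Corv]: Yes (rating = 2).
[stock: 11, rating: 5, brand: Corv]: No (rating = 5).
[stock: 12, rating: 2, brand: Erix]: Yes (rating = 2).
[stock: 23, rating: 5, brand: Erix]: No (rating = 5).
[stock: 13, rating: 1, brand: Delt]: Yes (rating = 1).

Yes, No, Yes, No, Yes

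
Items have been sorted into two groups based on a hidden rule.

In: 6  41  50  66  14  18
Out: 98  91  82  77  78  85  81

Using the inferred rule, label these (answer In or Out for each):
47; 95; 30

One predicate separates the groups cleanly: at most 66.
47: In (47 ≤ 66).
95: Out (95 > 66).
30: In (30 ≤ 66).

In, Out, In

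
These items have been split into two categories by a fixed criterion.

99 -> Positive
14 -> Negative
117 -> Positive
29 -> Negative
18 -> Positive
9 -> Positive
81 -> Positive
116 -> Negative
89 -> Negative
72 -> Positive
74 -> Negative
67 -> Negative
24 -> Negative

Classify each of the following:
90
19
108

Positive, Negative, Positive

The rule appears to be: multiple of 9.
90: 90 = 9·10, meets the rule → Positive.
19: 19 = 9·2 + 1, does not fit → Negative.
108: 108 = 9·12, meets the rule → Positive.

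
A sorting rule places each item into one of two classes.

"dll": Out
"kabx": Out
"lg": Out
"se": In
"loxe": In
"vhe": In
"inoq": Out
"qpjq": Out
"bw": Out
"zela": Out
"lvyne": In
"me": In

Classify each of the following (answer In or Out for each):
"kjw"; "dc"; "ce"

Every 'In' example satisfies: ends with 'e'. None of the 'Out' examples do.
"kjw": ends with 'w', does not satisfy this → Out. "dc": ends with 'c', does not satisfy this → Out. "ce": ends with 'e', matches → In.

Out, Out, In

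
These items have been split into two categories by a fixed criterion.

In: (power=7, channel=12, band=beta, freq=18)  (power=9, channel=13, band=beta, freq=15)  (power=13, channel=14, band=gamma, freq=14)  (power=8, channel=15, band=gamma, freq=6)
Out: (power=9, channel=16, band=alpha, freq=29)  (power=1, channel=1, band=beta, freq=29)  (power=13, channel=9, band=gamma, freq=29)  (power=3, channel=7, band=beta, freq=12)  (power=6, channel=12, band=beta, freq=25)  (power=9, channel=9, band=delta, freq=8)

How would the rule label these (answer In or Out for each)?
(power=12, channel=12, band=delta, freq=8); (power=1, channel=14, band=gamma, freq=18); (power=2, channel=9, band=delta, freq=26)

The pattern is that an item is 'In' exactly when: channel ≥ 12 AND freq ≤ 18.
(power=12, channel=12, band=delta, freq=8): channel = 12, freq = 8 — matches, so In.
(power=1, channel=14, band=gamma, freq=18): channel = 14, freq = 18 — matches, so In.
(power=2, channel=9, band=delta, freq=26): channel = 9, freq = 26 — doesn't qualify, so Out.

In, In, Out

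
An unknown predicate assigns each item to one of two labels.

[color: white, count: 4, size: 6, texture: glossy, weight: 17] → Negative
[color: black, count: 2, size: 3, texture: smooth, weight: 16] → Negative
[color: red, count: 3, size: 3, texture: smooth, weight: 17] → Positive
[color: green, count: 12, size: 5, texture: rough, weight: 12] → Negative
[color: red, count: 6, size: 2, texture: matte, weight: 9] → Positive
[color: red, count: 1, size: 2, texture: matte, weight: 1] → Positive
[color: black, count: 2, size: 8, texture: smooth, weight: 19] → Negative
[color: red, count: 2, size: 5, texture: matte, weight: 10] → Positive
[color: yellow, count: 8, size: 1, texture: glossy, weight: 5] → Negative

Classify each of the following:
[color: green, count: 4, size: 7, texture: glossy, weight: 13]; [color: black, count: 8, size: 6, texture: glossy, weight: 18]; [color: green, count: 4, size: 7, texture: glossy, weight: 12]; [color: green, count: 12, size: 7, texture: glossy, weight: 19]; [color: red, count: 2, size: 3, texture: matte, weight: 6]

The pattern is that an item is 'Positive' exactly when: color is red.
[color: green, count: 4, size: 7, texture: glossy, weight: 13]: Negative (color is green). [color: black, count: 8, size: 6, texture: glossy, weight: 18]: Negative (color is black). [color: green, count: 4, size: 7, texture: glossy, weight: 12]: Negative (color is green). [color: green, count: 12, size: 7, texture: glossy, weight: 19]: Negative (color is green). [color: red, count: 2, size: 3, texture: matte, weight: 6]: Positive (color is red).

Negative, Negative, Negative, Negative, Positive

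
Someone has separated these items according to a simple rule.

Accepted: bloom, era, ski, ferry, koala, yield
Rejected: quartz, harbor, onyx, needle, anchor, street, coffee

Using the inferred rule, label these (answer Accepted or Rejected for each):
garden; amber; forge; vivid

The classifier is using: odd length.

Rejected, Accepted, Accepted, Accepted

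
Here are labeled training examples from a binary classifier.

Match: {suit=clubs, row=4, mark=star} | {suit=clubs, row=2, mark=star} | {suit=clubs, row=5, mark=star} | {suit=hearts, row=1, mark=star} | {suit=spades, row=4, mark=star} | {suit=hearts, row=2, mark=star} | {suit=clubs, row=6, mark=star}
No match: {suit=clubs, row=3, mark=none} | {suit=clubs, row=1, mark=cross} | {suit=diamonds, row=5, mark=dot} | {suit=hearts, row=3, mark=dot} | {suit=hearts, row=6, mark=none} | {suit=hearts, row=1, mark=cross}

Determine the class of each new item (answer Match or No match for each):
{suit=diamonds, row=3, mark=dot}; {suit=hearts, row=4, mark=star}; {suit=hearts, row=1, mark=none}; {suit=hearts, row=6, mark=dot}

One predicate separates the groups cleanly: mark is star.

No match, Match, No match, No match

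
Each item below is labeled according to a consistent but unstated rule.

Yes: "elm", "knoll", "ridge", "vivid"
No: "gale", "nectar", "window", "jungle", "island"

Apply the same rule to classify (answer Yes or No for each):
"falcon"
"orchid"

No, No

Comparing the two groups points to one rule — odd length.
No: "falcon", since length 6.
No: "orchid", since length 6.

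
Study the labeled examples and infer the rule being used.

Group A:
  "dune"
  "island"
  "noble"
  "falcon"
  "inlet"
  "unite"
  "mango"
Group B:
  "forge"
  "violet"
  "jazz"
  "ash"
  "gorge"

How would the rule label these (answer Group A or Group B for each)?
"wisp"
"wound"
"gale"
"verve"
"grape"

Group B, Group A, Group B, Group B, Group B

All 'Group A' examples share one property — contains 'n' — and every 'Group B' example lacks it.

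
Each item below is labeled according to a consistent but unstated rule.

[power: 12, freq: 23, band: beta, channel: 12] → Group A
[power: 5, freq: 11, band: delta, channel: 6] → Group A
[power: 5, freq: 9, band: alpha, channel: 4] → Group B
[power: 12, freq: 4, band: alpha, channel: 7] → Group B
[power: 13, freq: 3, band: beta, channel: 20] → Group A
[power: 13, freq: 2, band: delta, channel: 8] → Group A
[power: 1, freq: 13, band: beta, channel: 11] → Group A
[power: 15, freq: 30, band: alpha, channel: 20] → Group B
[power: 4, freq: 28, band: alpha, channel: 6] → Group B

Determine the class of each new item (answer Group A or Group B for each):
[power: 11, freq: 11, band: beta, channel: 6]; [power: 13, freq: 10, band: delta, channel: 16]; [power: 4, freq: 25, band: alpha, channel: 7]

Rule: band is not alpha. This holds for each 'Group A' example and fails for each 'Group B' one.
[power: 11, freq: 11, band: beta, channel: 6]: band is beta — satisfies this, so Group A.
[power: 13, freq: 10, band: delta, channel: 16]: band is delta — satisfies this, so Group A.
[power: 4, freq: 25, band: alpha, channel: 7]: band is alpha — fails this test, so Group B.

Group A, Group A, Group B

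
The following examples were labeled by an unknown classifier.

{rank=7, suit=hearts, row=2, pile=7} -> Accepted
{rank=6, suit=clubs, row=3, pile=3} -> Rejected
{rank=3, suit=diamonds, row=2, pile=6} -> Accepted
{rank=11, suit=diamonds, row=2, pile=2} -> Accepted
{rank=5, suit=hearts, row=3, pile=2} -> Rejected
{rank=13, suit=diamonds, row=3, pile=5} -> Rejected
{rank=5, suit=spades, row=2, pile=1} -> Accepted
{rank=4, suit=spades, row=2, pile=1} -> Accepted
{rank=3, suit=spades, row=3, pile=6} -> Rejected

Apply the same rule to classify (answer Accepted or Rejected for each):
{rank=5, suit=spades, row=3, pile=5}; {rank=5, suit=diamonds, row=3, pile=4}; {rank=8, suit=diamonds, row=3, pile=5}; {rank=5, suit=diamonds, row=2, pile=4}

Rejected, Rejected, Rejected, Accepted

The distinguishing property — row = 2 — holds for all the 'Accepted' cases and none of the 'Rejected' cases.
{rank=5, suit=spades, row=3, pile=5} → row = 3 → Rejected. {rank=5, suit=diamonds, row=3, pile=4} → row = 3 → Rejected. {rank=8, suit=diamonds, row=3, pile=5} → row = 3 → Rejected. {rank=5, suit=diamonds, row=2, pile=4} → row = 2 → Accepted.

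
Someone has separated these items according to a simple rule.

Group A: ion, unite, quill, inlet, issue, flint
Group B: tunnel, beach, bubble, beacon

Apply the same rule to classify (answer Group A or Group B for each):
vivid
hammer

Group A, Group B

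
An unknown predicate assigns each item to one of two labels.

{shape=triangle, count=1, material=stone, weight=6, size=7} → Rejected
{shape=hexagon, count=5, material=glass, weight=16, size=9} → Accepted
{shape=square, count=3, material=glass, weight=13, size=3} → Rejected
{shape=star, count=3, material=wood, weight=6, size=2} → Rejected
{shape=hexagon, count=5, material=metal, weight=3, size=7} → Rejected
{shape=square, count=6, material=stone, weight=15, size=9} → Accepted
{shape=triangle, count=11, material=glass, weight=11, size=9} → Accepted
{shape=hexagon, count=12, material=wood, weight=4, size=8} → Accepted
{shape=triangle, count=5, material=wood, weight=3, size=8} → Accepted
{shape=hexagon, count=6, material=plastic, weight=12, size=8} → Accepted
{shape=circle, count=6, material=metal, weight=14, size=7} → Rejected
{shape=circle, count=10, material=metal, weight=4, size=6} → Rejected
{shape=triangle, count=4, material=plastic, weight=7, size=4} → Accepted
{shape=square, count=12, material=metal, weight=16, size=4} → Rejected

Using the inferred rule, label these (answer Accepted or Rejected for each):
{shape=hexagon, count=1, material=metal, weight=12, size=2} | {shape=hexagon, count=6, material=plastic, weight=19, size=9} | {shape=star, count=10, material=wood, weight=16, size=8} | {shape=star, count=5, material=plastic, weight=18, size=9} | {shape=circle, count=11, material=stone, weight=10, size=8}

Rule: material is plastic OR size ≥ 8. This holds for each 'Accepted' example and fails for each 'Rejected' one.
{shape=hexagon, count=1, material=metal, weight=12, size=2}: material is metal, size = 2 — doesn't qualify, so Rejected.
{shape=hexagon, count=6, material=plastic, weight=19, size=9}: material is plastic, size = 9 — fits, so Accepted.
{shape=star, count=10, material=wood, weight=16, size=8}: material is wood, size = 8 — fits, so Accepted.
{shape=star, count=5, material=plastic, weight=18, size=9}: material is plastic, size = 9 — fits, so Accepted.
{shape=circle, count=11, material=stone, weight=10, size=8}: material is stone, size = 8 — fits, so Accepted.

Rejected, Accepted, Accepted, Accepted, Accepted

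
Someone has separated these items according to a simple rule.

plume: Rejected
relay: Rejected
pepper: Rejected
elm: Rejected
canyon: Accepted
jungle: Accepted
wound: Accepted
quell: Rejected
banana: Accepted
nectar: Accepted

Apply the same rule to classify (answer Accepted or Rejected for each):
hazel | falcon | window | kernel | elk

Rejected, Accepted, Accepted, Accepted, Rejected

The simplest hypothesis consistent with all the labels is: contains 'n'.
hazel: Rejected (no 'n'). falcon: Accepted (has 'n'). window: Accepted (has 'n'). kernel: Accepted (has 'n'). elk: Rejected (no 'n').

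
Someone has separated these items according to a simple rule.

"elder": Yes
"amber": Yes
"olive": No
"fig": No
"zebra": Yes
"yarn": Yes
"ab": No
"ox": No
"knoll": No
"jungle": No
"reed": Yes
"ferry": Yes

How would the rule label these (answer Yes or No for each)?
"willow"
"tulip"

The pattern is that an item is 'Yes' exactly when: contains 'r'.
"willow" → no 'r' → No. "tulip" → no 'r' → No.

No, No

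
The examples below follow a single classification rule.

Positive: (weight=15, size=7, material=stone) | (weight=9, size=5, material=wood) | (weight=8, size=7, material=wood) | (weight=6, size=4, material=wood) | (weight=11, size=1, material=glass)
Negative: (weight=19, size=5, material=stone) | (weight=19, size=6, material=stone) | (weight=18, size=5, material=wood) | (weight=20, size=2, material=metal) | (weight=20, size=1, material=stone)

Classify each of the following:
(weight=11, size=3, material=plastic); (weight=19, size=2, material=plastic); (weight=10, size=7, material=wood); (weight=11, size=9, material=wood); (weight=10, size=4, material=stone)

Positive, Negative, Positive, Positive, Positive

The pattern is that an item is 'Positive' exactly when: weight ≤ 15.
(weight=11, size=3, material=plastic): weight = 11, qualifies → Positive. (weight=19, size=2, material=plastic): weight = 19, doesn't qualify → Negative. (weight=10, size=7, material=wood): weight = 10, qualifies → Positive. (weight=11, size=9, material=wood): weight = 11, qualifies → Positive. (weight=10, size=4, material=stone): weight = 10, qualifies → Positive.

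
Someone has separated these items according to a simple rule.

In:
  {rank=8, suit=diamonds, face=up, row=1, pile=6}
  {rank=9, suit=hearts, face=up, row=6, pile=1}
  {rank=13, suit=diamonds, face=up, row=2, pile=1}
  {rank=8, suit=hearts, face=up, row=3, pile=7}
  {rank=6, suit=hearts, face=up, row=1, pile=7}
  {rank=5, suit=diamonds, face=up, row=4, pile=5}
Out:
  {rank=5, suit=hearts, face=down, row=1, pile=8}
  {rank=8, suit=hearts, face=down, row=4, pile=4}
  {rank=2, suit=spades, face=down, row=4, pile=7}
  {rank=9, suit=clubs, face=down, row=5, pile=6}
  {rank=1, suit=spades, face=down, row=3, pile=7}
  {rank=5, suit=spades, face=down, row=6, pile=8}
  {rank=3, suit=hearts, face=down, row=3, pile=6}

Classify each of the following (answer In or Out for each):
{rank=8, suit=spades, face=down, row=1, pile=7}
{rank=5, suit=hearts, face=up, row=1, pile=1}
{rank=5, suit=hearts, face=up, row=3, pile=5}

Out, In, In

'In' ⟺ face is up.
{rank=8, suit=spades, face=down, row=1, pile=7} — face is down, hence Out. {rank=5, suit=hearts, face=up, row=1, pile=1} — face is up, hence In. {rank=5, suit=hearts, face=up, row=3, pile=5} — face is up, hence In.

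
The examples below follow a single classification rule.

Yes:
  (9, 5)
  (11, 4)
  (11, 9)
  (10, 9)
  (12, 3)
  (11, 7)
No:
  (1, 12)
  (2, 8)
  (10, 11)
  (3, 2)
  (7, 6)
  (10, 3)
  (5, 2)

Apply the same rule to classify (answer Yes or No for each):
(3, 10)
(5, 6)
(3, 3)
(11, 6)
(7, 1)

The distinguishing property — first > second AND sum ≥ 14 — holds for all the 'Yes' cases and none of the 'No' cases.
No: (3, 10), since 3 < 10, 3+10 = 13.
No: (5, 6), since 5 < 6, 5+6 = 11.
No: (3, 3), since 3 = 3, 3+3 = 6.
Yes: (11, 6), since 11 > 6, 11+6 = 17.
No: (7, 1), since 7 > 1, 7+1 = 8.

No, No, No, Yes, No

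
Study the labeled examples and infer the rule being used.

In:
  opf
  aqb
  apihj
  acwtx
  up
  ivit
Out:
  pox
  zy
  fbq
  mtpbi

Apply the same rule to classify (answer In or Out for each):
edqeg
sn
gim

In, Out, Out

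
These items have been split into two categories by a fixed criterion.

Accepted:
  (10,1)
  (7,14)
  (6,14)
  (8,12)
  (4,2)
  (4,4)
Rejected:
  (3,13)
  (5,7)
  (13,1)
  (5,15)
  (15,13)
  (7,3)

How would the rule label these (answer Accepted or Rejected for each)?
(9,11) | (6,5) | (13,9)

Rejected, Accepted, Rejected

Rule: product is even. This holds for each 'Accepted' example and fails for each 'Rejected' one.
(9,11): 9·11 = 99 — doesn't match, so Rejected. (6,5): 6·5 = 30 — qualifies, so Accepted. (13,9): 13·9 = 117 — doesn't match, so Rejected.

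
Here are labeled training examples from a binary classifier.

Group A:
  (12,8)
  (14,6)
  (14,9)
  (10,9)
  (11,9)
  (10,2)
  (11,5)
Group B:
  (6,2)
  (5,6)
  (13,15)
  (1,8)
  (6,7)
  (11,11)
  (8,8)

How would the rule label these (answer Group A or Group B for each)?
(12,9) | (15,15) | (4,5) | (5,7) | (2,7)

Group A, Group B, Group B, Group B, Group B

A rule that fits every label: first > second AND sum ≥ 9 — true of each 'Group A' example, false of each 'Group B' one.
(12,9): 12 > 9, 12+9 = 21, meets the rule → Group A. (15,15): 15 = 15, 15+15 = 30, doesn't qualify → Group B. (4,5): 4 < 5, 4+5 = 9, doesn't qualify → Group B. (5,7): 5 < 7, 5+7 = 12, doesn't qualify → Group B. (2,7): 2 < 7, 2+7 = 9, doesn't qualify → Group B.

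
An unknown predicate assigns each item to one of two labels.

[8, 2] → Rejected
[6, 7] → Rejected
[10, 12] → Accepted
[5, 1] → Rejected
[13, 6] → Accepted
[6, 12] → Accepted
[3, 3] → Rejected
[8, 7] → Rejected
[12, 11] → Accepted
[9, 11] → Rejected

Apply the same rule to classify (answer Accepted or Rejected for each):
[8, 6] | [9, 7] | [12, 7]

Rejected, Rejected, Accepted

Rule: max ≥ 12. This holds for each 'Accepted' example and fails for each 'Rejected' one.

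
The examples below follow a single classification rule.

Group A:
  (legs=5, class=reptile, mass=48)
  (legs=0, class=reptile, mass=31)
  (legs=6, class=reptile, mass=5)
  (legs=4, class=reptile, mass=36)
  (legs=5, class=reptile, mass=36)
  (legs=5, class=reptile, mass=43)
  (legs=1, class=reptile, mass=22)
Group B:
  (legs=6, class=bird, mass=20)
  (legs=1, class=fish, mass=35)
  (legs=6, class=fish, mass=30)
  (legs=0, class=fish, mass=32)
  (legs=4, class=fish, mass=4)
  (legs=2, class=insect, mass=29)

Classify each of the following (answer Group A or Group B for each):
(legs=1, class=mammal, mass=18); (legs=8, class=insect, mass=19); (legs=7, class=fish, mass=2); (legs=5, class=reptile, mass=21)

Group B, Group B, Group B, Group A

The classifier is using: class is reptile.
(legs=1, class=mammal, mass=18): class is mammal — does not pass, so Group B. (legs=8, class=insect, mass=19): class is insect — does not pass, so Group B. (legs=7, class=fish, mass=2): class is fish — does not pass, so Group B. (legs=5, class=reptile, mass=21): class is reptile — fits, so Group A.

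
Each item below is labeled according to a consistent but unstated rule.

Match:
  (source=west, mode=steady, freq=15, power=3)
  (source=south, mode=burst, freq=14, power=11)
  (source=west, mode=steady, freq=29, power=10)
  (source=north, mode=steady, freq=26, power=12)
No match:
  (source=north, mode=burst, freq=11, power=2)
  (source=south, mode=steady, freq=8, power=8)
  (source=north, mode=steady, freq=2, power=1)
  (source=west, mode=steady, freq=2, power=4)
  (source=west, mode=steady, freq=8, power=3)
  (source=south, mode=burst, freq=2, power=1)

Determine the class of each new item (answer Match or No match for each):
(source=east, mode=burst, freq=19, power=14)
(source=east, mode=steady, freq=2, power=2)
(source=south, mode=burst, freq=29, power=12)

Match, No match, Match

'Match' ⟺ freq ≥ 14.
(source=east, mode=burst, freq=19, power=14): freq = 19, has this property → Match.
(source=east, mode=steady, freq=2, power=2): freq = 2, fails this test → No match.
(source=south, mode=burst, freq=29, power=12): freq = 29, has this property → Match.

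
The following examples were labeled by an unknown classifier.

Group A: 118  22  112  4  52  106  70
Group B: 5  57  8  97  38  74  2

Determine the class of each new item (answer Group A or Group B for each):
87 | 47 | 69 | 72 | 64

Every 'Group A' example satisfies: ≡ 4 (mod 6). None of the 'Group B' examples do.

Group B, Group B, Group B, Group B, Group A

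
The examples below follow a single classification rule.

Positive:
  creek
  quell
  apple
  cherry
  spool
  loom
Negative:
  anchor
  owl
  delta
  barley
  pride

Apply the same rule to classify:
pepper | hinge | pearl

Positive, Negative, Negative

One predicate separates the groups cleanly: has a double letter.
pepper: Positive ('pp' doubled).
hinge: Negative (no doubled letter).
pearl: Negative (no doubled letter).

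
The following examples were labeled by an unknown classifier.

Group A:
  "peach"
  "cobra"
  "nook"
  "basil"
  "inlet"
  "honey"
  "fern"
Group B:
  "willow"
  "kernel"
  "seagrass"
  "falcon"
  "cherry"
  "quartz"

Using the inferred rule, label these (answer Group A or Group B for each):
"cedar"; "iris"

The pattern is that an item is 'Group A' exactly when: length ≤ 5.
"cedar": length 5 — fits, so Group A.
"iris": length 4 — fits, so Group A.

Group A, Group A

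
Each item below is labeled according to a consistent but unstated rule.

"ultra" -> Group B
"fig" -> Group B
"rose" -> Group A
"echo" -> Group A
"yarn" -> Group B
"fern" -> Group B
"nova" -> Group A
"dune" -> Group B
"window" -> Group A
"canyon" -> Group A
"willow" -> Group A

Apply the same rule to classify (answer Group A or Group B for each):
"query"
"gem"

Looking at the examples, the only property every 'Group A' case has and every 'Group B' case lacks is: contains 'o'.
Group B: "query", since no 'o'.
Group B: "gem", since no 'o'.

Group B, Group B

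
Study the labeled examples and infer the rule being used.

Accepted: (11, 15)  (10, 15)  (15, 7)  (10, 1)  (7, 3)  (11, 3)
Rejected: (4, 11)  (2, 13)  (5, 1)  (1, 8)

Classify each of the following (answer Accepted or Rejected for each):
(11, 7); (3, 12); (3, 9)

Accepted, Rejected, Rejected

The pattern is that an item is 'Accepted' exactly when: first ≥ 7.
(11, 7): first 11, satisfies this → Accepted.
(3, 12): first 3, lacks this property → Rejected.
(3, 9): first 3, lacks this property → Rejected.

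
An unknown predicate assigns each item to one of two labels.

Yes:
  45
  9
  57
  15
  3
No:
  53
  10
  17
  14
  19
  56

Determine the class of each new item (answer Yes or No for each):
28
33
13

All 'Yes' examples share one property — multiple of 3 — and every 'No' example lacks it.
No: 28, since 28 = 3·9 + 1. Yes: 33, since 33 = 3·11. No: 13, since 13 = 3·4 + 1.

No, Yes, No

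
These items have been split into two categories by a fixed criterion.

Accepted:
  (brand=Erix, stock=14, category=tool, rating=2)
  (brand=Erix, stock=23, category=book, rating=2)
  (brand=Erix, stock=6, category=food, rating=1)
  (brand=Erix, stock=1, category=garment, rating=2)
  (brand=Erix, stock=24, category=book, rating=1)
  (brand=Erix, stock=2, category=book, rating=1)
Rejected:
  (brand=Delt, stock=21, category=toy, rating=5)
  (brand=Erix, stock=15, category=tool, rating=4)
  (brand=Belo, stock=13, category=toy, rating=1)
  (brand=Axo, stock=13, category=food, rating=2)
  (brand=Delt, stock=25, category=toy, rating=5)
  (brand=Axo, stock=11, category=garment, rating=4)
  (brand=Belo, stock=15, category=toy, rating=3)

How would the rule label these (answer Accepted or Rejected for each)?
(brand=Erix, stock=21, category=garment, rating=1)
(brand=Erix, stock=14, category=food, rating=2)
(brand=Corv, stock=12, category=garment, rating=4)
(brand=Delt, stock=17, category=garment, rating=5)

A rule that fits every label: brand is Erix AND rating ≤ 2 — true of each 'Accepted' example, false of each 'Rejected' one.

Accepted, Accepted, Rejected, Rejected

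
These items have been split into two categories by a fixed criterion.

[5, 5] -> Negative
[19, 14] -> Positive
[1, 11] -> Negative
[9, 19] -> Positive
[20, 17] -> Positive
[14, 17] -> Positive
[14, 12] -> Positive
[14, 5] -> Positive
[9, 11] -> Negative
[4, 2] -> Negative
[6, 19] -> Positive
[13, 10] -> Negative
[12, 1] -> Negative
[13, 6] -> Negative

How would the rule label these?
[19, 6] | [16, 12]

Positive, Positive

Every 'Positive' example satisfies: max ≥ 14. None of the 'Negative' examples do.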